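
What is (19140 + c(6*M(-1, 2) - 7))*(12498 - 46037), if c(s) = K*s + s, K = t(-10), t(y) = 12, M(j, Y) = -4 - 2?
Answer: -623188159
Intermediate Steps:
M(j, Y) = -6
K = 12
c(s) = 13*s (c(s) = 12*s + s = 13*s)
(19140 + c(6*M(-1, 2) - 7))*(12498 - 46037) = (19140 + 13*(6*(-6) - 7))*(12498 - 46037) = (19140 + 13*(-36 - 7))*(-33539) = (19140 + 13*(-43))*(-33539) = (19140 - 559)*(-33539) = 18581*(-33539) = -623188159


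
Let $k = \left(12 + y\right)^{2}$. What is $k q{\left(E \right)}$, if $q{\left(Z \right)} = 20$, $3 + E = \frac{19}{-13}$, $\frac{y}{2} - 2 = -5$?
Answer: $720$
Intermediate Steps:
$y = -6$ ($y = 4 + 2 \left(-5\right) = 4 - 10 = -6$)
$E = - \frac{58}{13}$ ($E = -3 + \frac{19}{-13} = -3 + 19 \left(- \frac{1}{13}\right) = -3 - \frac{19}{13} = - \frac{58}{13} \approx -4.4615$)
$k = 36$ ($k = \left(12 - 6\right)^{2} = 6^{2} = 36$)
$k q{\left(E \right)} = 36 \cdot 20 = 720$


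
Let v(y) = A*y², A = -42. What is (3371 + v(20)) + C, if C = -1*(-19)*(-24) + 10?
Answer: -13875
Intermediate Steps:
C = -446 (C = 19*(-24) + 10 = -456 + 10 = -446)
v(y) = -42*y²
(3371 + v(20)) + C = (3371 - 42*20²) - 446 = (3371 - 42*400) - 446 = (3371 - 16800) - 446 = -13429 - 446 = -13875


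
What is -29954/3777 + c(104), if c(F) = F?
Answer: 362854/3777 ≈ 96.069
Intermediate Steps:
-29954/3777 + c(104) = -29954/3777 + 104 = 362854/3777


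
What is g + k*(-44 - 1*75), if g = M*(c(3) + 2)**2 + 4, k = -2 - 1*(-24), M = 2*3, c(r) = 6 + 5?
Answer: -1600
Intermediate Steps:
c(r) = 11
M = 6
k = 22 (k = -2 + 24 = 22)
g = 1018 (g = 6*(11 + 2)**2 + 4 = 6*13**2 + 4 = 6*169 + 4 = 1014 + 4 = 1018)
g + k*(-44 - 1*75) = 1018 + 22*(-44 - 1*75) = 1018 + 22*(-44 - 75) = 1018 + 22*(-119) = 1018 - 2618 = -1600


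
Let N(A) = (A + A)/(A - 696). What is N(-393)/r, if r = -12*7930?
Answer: -131/17271540 ≈ -7.5847e-6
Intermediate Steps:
N(A) = 2*A/(-696 + A) (N(A) = (2*A)/(-696 + A) = 2*A/(-696 + A))
r = -95160
N(-393)/r = (2*(-393)/(-696 - 393))/(-95160) = (2*(-393)/(-1089))*(-1/95160) = (2*(-393)*(-1/1089))*(-1/95160) = (262/363)*(-1/95160) = -131/17271540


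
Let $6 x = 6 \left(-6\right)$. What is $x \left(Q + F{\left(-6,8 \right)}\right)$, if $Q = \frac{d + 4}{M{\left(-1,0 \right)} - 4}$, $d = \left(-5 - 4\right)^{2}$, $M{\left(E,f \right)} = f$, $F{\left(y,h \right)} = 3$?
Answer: $\frac{219}{2} \approx 109.5$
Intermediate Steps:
$x = -6$ ($x = \frac{6 \left(-6\right)}{6} = \frac{1}{6} \left(-36\right) = -6$)
$d = 81$ ($d = \left(-9\right)^{2} = 81$)
$Q = - \frac{85}{4}$ ($Q = \frac{81 + 4}{0 - 4} = \frac{85}{-4} = 85 \left(- \frac{1}{4}\right) = - \frac{85}{4} \approx -21.25$)
$x \left(Q + F{\left(-6,8 \right)}\right) = - 6 \left(- \frac{85}{4} + 3\right) = \left(-6\right) \left(- \frac{73}{4}\right) = \frac{219}{2}$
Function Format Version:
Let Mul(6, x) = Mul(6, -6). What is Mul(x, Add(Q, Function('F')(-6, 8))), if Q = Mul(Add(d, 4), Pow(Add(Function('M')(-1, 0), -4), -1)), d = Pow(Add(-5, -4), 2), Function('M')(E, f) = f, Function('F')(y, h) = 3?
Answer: Rational(219, 2) ≈ 109.50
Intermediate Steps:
x = -6 (x = Mul(Rational(1, 6), Mul(6, -6)) = Mul(Rational(1, 6), -36) = -6)
d = 81 (d = Pow(-9, 2) = 81)
Q = Rational(-85, 4) (Q = Mul(Add(81, 4), Pow(Add(0, -4), -1)) = Mul(85, Pow(-4, -1)) = Mul(85, Rational(-1, 4)) = Rational(-85, 4) ≈ -21.250)
Mul(x, Add(Q, Function('F')(-6, 8))) = Mul(-6, Add(Rational(-85, 4), 3)) = Mul(-6, Rational(-73, 4)) = Rational(219, 2)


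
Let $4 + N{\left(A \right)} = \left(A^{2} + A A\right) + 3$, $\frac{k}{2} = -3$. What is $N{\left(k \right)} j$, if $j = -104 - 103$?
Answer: $-14697$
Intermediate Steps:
$k = -6$ ($k = 2 \left(-3\right) = -6$)
$j = -207$
$N{\left(A \right)} = -1 + 2 A^{2}$ ($N{\left(A \right)} = -4 + \left(\left(A^{2} + A A\right) + 3\right) = -4 + \left(\left(A^{2} + A^{2}\right) + 3\right) = -4 + \left(2 A^{2} + 3\right) = -4 + \left(3 + 2 A^{2}\right) = -1 + 2 A^{2}$)
$N{\left(k \right)} j = \left(-1 + 2 \left(-6\right)^{2}\right) \left(-207\right) = \left(-1 + 2 \cdot 36\right) \left(-207\right) = \left(-1 + 72\right) \left(-207\right) = 71 \left(-207\right) = -14697$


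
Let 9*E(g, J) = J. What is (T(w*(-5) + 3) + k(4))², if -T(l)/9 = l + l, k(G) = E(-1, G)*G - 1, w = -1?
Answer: 1661521/81 ≈ 20513.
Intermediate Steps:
E(g, J) = J/9
k(G) = -1 + G²/9 (k(G) = (G/9)*G - 1 = G²/9 - 1 = -1 + G²/9)
T(l) = -18*l (T(l) = -9*(l + l) = -18*l)
(T(w*(-5) + 3) + k(4))² = (-18*(-1*(-5) + 3) + (-1 + (⅑)*4²))² = (-18*(5 + 3) + (-1 + (⅑)*16))² = (-18*8 + (-1 + 16/9))² = (-144 + 7/9)² = (-1289/9)² = 1661521/81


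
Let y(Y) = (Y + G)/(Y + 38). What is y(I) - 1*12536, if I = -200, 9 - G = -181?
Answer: -1015411/81 ≈ -12536.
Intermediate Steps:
G = 190 (G = 9 - 1*(-181) = 9 + 181 = 190)
y(Y) = (190 + Y)/(38 + Y) (y(Y) = (Y + 190)/(Y + 38) = (190 + Y)/(38 + Y))
y(I) - 1*12536 = (190 - 200)/(38 - 200) - 1*12536 = -10/(-162) - 12536 = -1/162*(-10) - 12536 = 5/81 - 12536 = -1015411/81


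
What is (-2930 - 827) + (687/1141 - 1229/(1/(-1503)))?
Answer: 2103354317/1141 ≈ 1.8434e+6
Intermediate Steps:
(-2930 - 827) + (687/1141 - 1229/(1/(-1503))) = -3757 + (687*(1/1141) - 1229/(-1/1503)) = -3757 + (687/1141 - 1229*(-1503)) = -3757 + (687/1141 + 1847187) = -3757 + 2107641054/1141 = 2103354317/1141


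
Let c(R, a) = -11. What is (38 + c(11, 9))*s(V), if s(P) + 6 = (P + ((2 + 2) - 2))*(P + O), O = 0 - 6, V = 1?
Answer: -567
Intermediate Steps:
O = -6
s(P) = -6 + (-6 + P)*(2 + P) (s(P) = -6 + (P + ((2 + 2) - 2))*(P - 6) = -6 + (P + (4 - 2))*(-6 + P) = -6 + (P + 2)*(-6 + P) = -6 + (2 + P)*(-6 + P) = -6 + (-6 + P)*(2 + P))
(38 + c(11, 9))*s(V) = (38 - 11)*(-18 + 1**2 - 4*1) = 27*(-18 + 1 - 4) = 27*(-21) = -567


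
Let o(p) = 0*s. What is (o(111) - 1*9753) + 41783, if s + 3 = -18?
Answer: 32030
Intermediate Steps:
s = -21 (s = -3 - 18 = -21)
o(p) = 0 (o(p) = 0*(-21) = 0)
(o(111) - 1*9753) + 41783 = (0 - 1*9753) + 41783 = (0 - 9753) + 41783 = -9753 + 41783 = 32030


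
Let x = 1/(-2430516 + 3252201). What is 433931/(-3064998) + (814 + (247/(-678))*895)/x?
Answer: 69431293287233566/173172387 ≈ 4.0094e+8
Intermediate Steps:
x = 1/821685 ≈ 1.2170e-6
433931/(-3064998) + (814 + (247/(-678))*895)/x = 433931/(-3064998) + (814 + (247/(-678))*895)/(1/821685) = 433931*(-1/3064998) + (814 + (247*(-1/678))*895)*821685 = -433931/3064998 + (814 - 247/678*895)*821685 = -433931/3064998 + (814 - 221065/678)*821685 = -433931/3064998 + (330827/678)*821685 = -433931/3064998 + 90611861165/226 = 69431293287233566/173172387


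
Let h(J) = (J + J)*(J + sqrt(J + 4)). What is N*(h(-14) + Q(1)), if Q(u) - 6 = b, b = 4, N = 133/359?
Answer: 53466/359 - 3724*I*sqrt(10)/359 ≈ 148.93 - 32.803*I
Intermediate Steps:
N = 133/359 (N = 133*(1/359) = 133/359 ≈ 0.37047)
Q(u) = 10 (Q(u) = 6 + 4 = 10)
h(J) = 2*J*(J + sqrt(4 + J)) (h(J) = (2*J)*(J + sqrt(4 + J)) = 2*J*(J + sqrt(4 + J)))
N*(h(-14) + Q(1)) = 133*(2*(-14)*(-14 + sqrt(4 - 14)) + 10)/359 = 133*(2*(-14)*(-14 + sqrt(-10)) + 10)/359 = 133*(2*(-14)*(-14 + I*sqrt(10)) + 10)/359 = 133*((392 - 28*I*sqrt(10)) + 10)/359 = 133*(402 - 28*I*sqrt(10))/359 = 53466/359 - 3724*I*sqrt(10)/359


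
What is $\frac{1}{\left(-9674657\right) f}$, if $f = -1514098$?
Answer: $\frac{1}{14648378814386} \approx 6.8267 \cdot 10^{-14}$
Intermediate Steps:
$\frac{1}{\left(-9674657\right) f} = \frac{1}{\left(-9674657\right) \left(-1514098\right)} = \left(- \frac{1}{9674657}\right) \left(- \frac{1}{1514098}\right) = \frac{1}{14648378814386}$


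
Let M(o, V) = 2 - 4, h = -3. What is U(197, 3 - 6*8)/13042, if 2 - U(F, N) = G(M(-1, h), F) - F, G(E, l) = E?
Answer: 201/13042 ≈ 0.015412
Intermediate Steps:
M(o, V) = -2
U(F, N) = 4 + F (U(F, N) = 2 - (-2 - F) = 2 + (2 + F) = 4 + F)
U(197, 3 - 6*8)/13042 = (4 + 197)/13042 = 201*(1/13042) = 201/13042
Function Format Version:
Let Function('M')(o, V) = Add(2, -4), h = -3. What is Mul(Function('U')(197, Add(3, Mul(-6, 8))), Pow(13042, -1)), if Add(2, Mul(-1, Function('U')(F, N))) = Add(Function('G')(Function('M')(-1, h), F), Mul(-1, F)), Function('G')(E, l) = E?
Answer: Rational(201, 13042) ≈ 0.015412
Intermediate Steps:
Function('M')(o, V) = -2
Function('U')(F, N) = Add(4, F) (Function('U')(F, N) = Add(2, Mul(-1, Add(-2, Mul(-1, F)))) = Add(2, Add(2, F)) = Add(4, F))
Mul(Function('U')(197, Add(3, Mul(-6, 8))), Pow(13042, -1)) = Mul(Add(4, 197), Pow(13042, -1)) = Mul(201, Rational(1, 13042)) = Rational(201, 13042)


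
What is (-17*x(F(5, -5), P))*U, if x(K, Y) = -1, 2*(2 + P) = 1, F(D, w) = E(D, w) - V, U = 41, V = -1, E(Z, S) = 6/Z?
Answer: 697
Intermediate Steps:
F(D, w) = 1 + 6/D (F(D, w) = 6/D - 1*(-1) = 6/D + 1 = 1 + 6/D)
P = -3/2 (P = -2 + (½)*1 = -2 + ½ = -3/2 ≈ -1.5000)
(-17*x(F(5, -5), P))*U = -17*(-1)*41 = 17*41 = 697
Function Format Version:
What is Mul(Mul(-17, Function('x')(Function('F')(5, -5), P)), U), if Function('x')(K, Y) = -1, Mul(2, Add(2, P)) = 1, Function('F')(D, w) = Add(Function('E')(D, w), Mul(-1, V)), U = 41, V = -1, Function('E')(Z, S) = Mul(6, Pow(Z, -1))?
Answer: 697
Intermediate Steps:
Function('F')(D, w) = Add(1, Mul(6, Pow(D, -1))) (Function('F')(D, w) = Add(Mul(6, Pow(D, -1)), Mul(-1, -1)) = Add(Mul(6, Pow(D, -1)), 1) = Add(1, Mul(6, Pow(D, -1))))
P = Rational(-3, 2) (P = Add(-2, Mul(Rational(1, 2), 1)) = Add(-2, Rational(1, 2)) = Rational(-3, 2) ≈ -1.5000)
Mul(Mul(-17, Function('x')(Function('F')(5, -5), P)), U) = Mul(Mul(-17, -1), 41) = Mul(17, 41) = 697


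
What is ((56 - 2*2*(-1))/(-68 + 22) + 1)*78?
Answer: -546/23 ≈ -23.739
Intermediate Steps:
((56 - 2*2*(-1))/(-68 + 22) + 1)*78 = ((56 - 4*(-1))/(-46) + 1)*78 = ((56 + 4)*(-1/46) + 1)*78 = (60*(-1/46) + 1)*78 = (-30/23 + 1)*78 = -7/23*78 = -546/23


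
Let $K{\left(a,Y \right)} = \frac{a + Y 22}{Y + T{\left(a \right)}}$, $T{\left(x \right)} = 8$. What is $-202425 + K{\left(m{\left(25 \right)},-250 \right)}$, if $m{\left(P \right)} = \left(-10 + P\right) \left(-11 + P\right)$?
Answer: $- \frac{24490780}{121} \approx -2.024 \cdot 10^{5}$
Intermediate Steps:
$m{\left(P \right)} = \left(-11 + P\right) \left(-10 + P\right)$
$K{\left(a,Y \right)} = \frac{a + 22 Y}{8 + Y}$ ($K{\left(a,Y \right)} = \frac{a + Y 22}{Y + 8} = \frac{a + 22 Y}{8 + Y}$)
$-202425 + K{\left(m{\left(25 \right)},-250 \right)} = -202425 + \frac{\left(110 + 25^{2} - 525\right) + 22 \left(-250\right)}{8 - 250} = -202425 + \frac{\left(110 + 625 - 525\right) - 5500}{-242} = -202425 - \frac{210 - 5500}{242} = -202425 - - \frac{2645}{121} = -202425 + \frac{2645}{121} = - \frac{24490780}{121}$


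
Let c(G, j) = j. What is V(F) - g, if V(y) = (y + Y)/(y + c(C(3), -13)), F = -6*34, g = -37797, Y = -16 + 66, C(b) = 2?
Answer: 1171729/31 ≈ 37798.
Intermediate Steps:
Y = 50
F = -204
V(y) = (50 + y)/(-13 + y) (V(y) = (y + 50)/(y - 13) = (50 + y)/(-13 + y))
V(F) - g = (50 - 204)/(-13 - 204) - 1*(-37797) = -154/(-217) + 37797 = -1/217*(-154) + 37797 = 22/31 + 37797 = 1171729/31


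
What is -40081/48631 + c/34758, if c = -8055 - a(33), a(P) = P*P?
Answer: -102100959/93906461 ≈ -1.0873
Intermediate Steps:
a(P) = P**2
c = -9144 (c = -8055 - 1*33**2 = -8055 - 1*1089 = -8055 - 1089 = -9144)
-40081/48631 + c/34758 = -40081/48631 - 9144/34758 = -40081*1/48631 - 9144*1/34758 = -40081/48631 - 508/1931 = -102100959/93906461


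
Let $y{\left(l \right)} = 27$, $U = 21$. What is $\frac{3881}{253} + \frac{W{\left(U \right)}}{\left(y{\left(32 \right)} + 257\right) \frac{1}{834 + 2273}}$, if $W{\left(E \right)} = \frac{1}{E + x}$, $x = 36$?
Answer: $\frac{63611699}{4095564} \approx 15.532$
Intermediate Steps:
$W{\left(E \right)} = \frac{1}{36 + E}$ ($W{\left(E \right)} = \frac{1}{E + 36} = \frac{1}{36 + E}$)
$\frac{3881}{253} + \frac{W{\left(U \right)}}{\left(y{\left(32 \right)} + 257\right) \frac{1}{834 + 2273}} = \frac{3881}{253} + \frac{1}{\left(36 + 21\right) \frac{27 + 257}{834 + 2273}} = 3881 \cdot \frac{1}{253} + \frac{1}{57 \cdot \frac{284}{3107}} = \frac{3881}{253} + \frac{1}{57 \cdot 284 \cdot \frac{1}{3107}} = \frac{3881}{253} + \frac{1}{57 \cdot \frac{284}{3107}} = \frac{3881}{253} + \frac{1}{57} \cdot \frac{3107}{284} = \frac{3881}{253} + \frac{3107}{16188} = \frac{63611699}{4095564}$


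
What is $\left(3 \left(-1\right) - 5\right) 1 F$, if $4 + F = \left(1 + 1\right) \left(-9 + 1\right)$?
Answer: $160$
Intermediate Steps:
$F = -20$ ($F = -4 + \left(1 + 1\right) \left(-9 + 1\right) = -4 + 2 \left(-8\right) = -4 - 16 = -20$)
$\left(3 \left(-1\right) - 5\right) 1 F = \left(3 \left(-1\right) - 5\right) 1 \left(-20\right) = \left(-3 - 5\right) 1 \left(-20\right) = \left(-8\right) 1 \left(-20\right) = \left(-8\right) \left(-20\right) = 160$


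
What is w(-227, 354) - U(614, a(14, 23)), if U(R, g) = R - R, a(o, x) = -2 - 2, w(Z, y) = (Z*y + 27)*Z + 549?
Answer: 18235686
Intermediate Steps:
w(Z, y) = 549 + Z*(27 + Z*y) (w(Z, y) = (27 + Z*y)*Z + 549 = Z*(27 + Z*y) + 549 = 549 + Z*(27 + Z*y))
a(o, x) = -4
U(R, g) = 0
w(-227, 354) - U(614, a(14, 23)) = (549 + 27*(-227) + 354*(-227)**2) - 1*0 = (549 - 6129 + 354*51529) + 0 = (549 - 6129 + 18241266) + 0 = 18235686 + 0 = 18235686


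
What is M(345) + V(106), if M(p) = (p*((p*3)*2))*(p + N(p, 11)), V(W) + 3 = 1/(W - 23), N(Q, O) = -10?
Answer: 19856940502/83 ≈ 2.3924e+8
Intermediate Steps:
V(W) = -3 + 1/(-23 + W) (V(W) = -3 + 1/(W - 23) = -3 + 1/(-23 + W))
M(p) = 6*p**2*(-10 + p) (M(p) = (p*((p*3)*2))*(p - 10) = (p*((3*p)*2))*(-10 + p) = (p*(6*p))*(-10 + p) = (6*p**2)*(-10 + p) = 6*p**2*(-10 + p))
M(345) + V(106) = 6*345**2*(-10 + 345) + (70 - 3*106)/(-23 + 106) = 6*119025*335 + (70 - 318)/83 = 239240250 + (1/83)*(-248) = 239240250 - 248/83 = 19856940502/83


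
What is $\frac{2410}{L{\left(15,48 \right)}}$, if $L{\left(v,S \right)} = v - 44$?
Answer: $- \frac{2410}{29} \approx -83.103$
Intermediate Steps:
$L{\left(v,S \right)} = -44 + v$
$\frac{2410}{L{\left(15,48 \right)}} = \frac{2410}{-44 + 15} = \frac{2410}{-29} = 2410 \left(- \frac{1}{29}\right) = - \frac{2410}{29}$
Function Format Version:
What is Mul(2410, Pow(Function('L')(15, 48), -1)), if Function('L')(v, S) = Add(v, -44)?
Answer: Rational(-2410, 29) ≈ -83.103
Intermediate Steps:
Function('L')(v, S) = Add(-44, v)
Mul(2410, Pow(Function('L')(15, 48), -1)) = Mul(2410, Pow(Add(-44, 15), -1)) = Mul(2410, Pow(-29, -1)) = Mul(2410, Rational(-1, 29)) = Rational(-2410, 29)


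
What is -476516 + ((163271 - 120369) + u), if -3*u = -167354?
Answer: -1133488/3 ≈ -3.7783e+5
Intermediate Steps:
u = 167354/3 (u = -⅓*(-167354) = 167354/3 ≈ 55785.)
-476516 + ((163271 - 120369) + u) = -476516 + ((163271 - 120369) + 167354/3) = -476516 + (42902 + 167354/3) = -476516 + 296060/3 = -1133488/3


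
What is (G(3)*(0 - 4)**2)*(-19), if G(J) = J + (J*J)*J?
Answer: -9120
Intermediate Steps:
G(J) = J + J**3 (G(J) = J + J**2*J = J + J**3)
(G(3)*(0 - 4)**2)*(-19) = ((3 + 3**3)*(0 - 4)**2)*(-19) = ((3 + 27)*(-4)**2)*(-19) = (30*16)*(-19) = 480*(-19) = -9120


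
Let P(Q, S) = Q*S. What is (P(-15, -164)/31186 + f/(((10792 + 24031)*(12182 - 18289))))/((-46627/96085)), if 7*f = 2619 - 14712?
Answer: -5675914930052565/34913838733481687 ≈ -0.16257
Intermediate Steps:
f = -12093/7 (f = (2619 - 14712)/7 = (⅐)*(-12093) = -12093/7 ≈ -1727.6)
(P(-15, -164)/31186 + f/(((10792 + 24031)*(12182 - 18289))))/((-46627/96085)) = (-15*(-164)/31186 - 12093*1/((10792 + 24031)*(12182 - 18289))/7)/((-46627/96085)) = (2460*(1/31186) - 12093/(7*(34823*(-6107))))/((-46627*1/96085)) = (1230/15593 - 12093/7/(-212664061))/(-46627/96085) = (1230/15593 - 12093/7*(-1/212664061))*(-96085/46627) = (1230/15593 + 12093/1488648427)*(-96085/46627) = (59071810689/748790158781)*(-96085/46627) = -5675914930052565/34913838733481687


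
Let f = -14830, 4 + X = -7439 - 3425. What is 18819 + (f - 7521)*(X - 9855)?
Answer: 463198592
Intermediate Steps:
X = -10868 (X = -4 + (-7439 - 3425) = -4 - 10864 = -10868)
18819 + (f - 7521)*(X - 9855) = 18819 + (-14830 - 7521)*(-10868 - 9855) = 18819 - 22351*(-20723) = 18819 + 463179773 = 463198592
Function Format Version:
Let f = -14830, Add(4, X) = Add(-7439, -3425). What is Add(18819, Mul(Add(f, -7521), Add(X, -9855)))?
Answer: 463198592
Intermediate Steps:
X = -10868 (X = Add(-4, Add(-7439, -3425)) = Add(-4, -10864) = -10868)
Add(18819, Mul(Add(f, -7521), Add(X, -9855))) = Add(18819, Mul(Add(-14830, -7521), Add(-10868, -9855))) = Add(18819, Mul(-22351, -20723)) = Add(18819, 463179773) = 463198592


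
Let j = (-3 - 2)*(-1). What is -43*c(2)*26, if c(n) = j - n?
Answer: -3354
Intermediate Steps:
j = 5 (j = -5*(-1) = 5)
c(n) = 5 - n
-43*c(2)*26 = -43*(5 - 1*2)*26 = -43*(5 - 2)*26 = -43*3*26 = -129*26 = -3354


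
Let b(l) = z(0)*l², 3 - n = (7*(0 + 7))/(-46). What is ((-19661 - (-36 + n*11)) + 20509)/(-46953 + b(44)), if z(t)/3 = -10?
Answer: -12869/1610506 ≈ -0.0079907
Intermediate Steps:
n = 187/46 (n = 3 - 7*(0 + 7)/(-46) = 3 - 7*7*(-1)/46 = 3 - 49*(-1)/46 = 3 - 1*(-49/46) = 3 + 49/46 = 187/46 ≈ 4.0652)
z(t) = -30 (z(t) = 3*(-10) = -30)
b(l) = -30*l²
((-19661 - (-36 + n*11)) + 20509)/(-46953 + b(44)) = ((-19661 - (-36 + (187/46)*11)) + 20509)/(-46953 - 30*44²) = ((-19661 - (-36 + 2057/46)) + 20509)/(-46953 - 30*1936) = ((-19661 - 1*401/46) + 20509)/(-46953 - 58080) = ((-19661 - 401/46) + 20509)/(-105033) = (-904807/46 + 20509)*(-1/105033) = (38607/46)*(-1/105033) = -12869/1610506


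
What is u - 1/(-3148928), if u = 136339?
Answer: 429321694593/3148928 ≈ 1.3634e+5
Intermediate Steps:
u - 1/(-3148928) = 136339 - 1/(-3148928) = 136339 - 1*(-1/3148928) = 136339 + 1/3148928 = 429321694593/3148928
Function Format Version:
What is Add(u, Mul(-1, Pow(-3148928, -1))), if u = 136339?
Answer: Rational(429321694593, 3148928) ≈ 1.3634e+5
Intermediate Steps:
Add(u, Mul(-1, Pow(-3148928, -1))) = Add(136339, Mul(-1, Pow(-3148928, -1))) = Add(136339, Mul(-1, Rational(-1, 3148928))) = Add(136339, Rational(1, 3148928)) = Rational(429321694593, 3148928)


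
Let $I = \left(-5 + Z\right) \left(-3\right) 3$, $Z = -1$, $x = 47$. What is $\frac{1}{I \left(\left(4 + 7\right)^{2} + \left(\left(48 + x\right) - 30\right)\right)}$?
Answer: $\frac{1}{10044} \approx 9.9562 \cdot 10^{-5}$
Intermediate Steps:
$I = 54$ ($I = \left(-5 - 1\right) \left(-3\right) 3 = \left(-6\right) \left(-3\right) 3 = 18 \cdot 3 = 54$)
$\frac{1}{I \left(\left(4 + 7\right)^{2} + \left(\left(48 + x\right) - 30\right)\right)} = \frac{1}{54 \left(\left(4 + 7\right)^{2} + \left(\left(48 + 47\right) - 30\right)\right)} = \frac{1}{54 \left(11^{2} + \left(95 - 30\right)\right)} = \frac{1}{54 \left(121 + 65\right)} = \frac{1}{54 \cdot 186} = \frac{1}{10044}$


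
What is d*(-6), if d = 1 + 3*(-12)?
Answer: 210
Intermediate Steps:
d = -35 (d = 1 - 36 = -35)
d*(-6) = -35*(-6) = 210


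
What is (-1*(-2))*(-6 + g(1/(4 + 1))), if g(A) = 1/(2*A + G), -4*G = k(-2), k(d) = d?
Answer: -88/9 ≈ -9.7778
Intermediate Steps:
G = ½ (G = -¼*(-2) = ½ ≈ 0.50000)
g(A) = 1/(½ + 2*A) (g(A) = 1/(2*A + ½) = 1/(½ + 2*A))
(-1*(-2))*(-6 + g(1/(4 + 1))) = (-1*(-2))*(-6 + 2/(1 + 4/(4 + 1))) = 2*(-6 + 2/(1 + 4/5)) = 2*(-6 + 2/(1 + 4*(⅕))) = 2*(-6 + 2/(1 + ⅘)) = 2*(-6 + 2/(9/5)) = 2*(-6 + 2*(5/9)) = 2*(-6 + 10/9) = 2*(-44/9) = -88/9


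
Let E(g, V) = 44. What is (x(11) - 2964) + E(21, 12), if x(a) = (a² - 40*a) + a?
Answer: -3228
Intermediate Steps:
x(a) = a² - 39*a
(x(11) - 2964) + E(21, 12) = (11*(-39 + 11) - 2964) + 44 = (11*(-28) - 2964) + 44 = (-308 - 2964) + 44 = -3272 + 44 = -3228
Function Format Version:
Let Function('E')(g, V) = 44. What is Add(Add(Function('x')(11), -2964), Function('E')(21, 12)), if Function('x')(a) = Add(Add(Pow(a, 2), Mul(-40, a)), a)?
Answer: -3228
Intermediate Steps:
Function('x')(a) = Add(Pow(a, 2), Mul(-39, a))
Add(Add(Function('x')(11), -2964), Function('E')(21, 12)) = Add(Add(Mul(11, Add(-39, 11)), -2964), 44) = Add(Add(Mul(11, -28), -2964), 44) = Add(Add(-308, -2964), 44) = Add(-3272, 44) = -3228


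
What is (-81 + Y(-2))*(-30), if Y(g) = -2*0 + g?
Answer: 2490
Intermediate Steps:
Y(g) = g (Y(g) = 0 + g = g)
(-81 + Y(-2))*(-30) = (-81 - 2)*(-30) = -83*(-30) = 2490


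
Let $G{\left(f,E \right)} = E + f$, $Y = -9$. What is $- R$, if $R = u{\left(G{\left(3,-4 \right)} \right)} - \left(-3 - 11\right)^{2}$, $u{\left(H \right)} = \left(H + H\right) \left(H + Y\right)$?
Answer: $176$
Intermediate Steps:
$u{\left(H \right)} = 2 H \left(-9 + H\right)$ ($u{\left(H \right)} = \left(H + H\right) \left(H - 9\right) = 2 H \left(-9 + H\right)$)
$R = -176$ ($R = 2 \left(-4 + 3\right) \left(-9 + \left(-4 + 3\right)\right) - \left(-3 - 11\right)^{2} = 2 \left(-1\right) \left(-9 - 1\right) - \left(-14\right)^{2} = 2 \left(-1\right) \left(-10\right) - 196 = 20 - 196 = -176$)
$- R = \left(-1\right) \left(-176\right) = 176$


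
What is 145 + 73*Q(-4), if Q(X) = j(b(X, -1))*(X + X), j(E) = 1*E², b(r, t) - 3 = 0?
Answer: -5111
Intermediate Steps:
b(r, t) = 3 (b(r, t) = 3 + 0 = 3)
j(E) = E²
Q(X) = 18*X (Q(X) = 3²*(X + X) = 9*(2*X) = 18*X)
145 + 73*Q(-4) = 145 + 73*(18*(-4)) = 145 + 73*(-72) = 145 - 5256 = -5111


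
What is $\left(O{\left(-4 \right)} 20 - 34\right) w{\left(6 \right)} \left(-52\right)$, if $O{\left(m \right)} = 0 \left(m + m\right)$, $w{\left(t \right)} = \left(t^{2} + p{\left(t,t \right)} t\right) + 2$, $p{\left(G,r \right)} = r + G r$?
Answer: $512720$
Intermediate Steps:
$w{\left(t \right)} = 2 + t^{2} + t^{2} \left(1 + t\right)$ ($w{\left(t \right)} = \left(t^{2} + t \left(1 + t\right) t\right) + 2 = \left(t^{2} + t^{2} \left(1 + t\right)\right) + 2 = 2 + t^{2} + t^{2} \left(1 + t\right)$)
$O{\left(m \right)} = 0$ ($O{\left(m \right)} = 0 \cdot 2 m = 0$)
$\left(O{\left(-4 \right)} 20 - 34\right) w{\left(6 \right)} \left(-52\right) = \left(0 \cdot 20 - 34\right) \left(2 + 6^{3} + 2 \cdot 6^{2}\right) \left(-52\right) = \left(0 - 34\right) \left(2 + 216 + 2 \cdot 36\right) \left(-52\right) = - 34 \left(2 + 216 + 72\right) \left(-52\right) = \left(-34\right) 290 \left(-52\right) = \left(-9860\right) \left(-52\right) = 512720$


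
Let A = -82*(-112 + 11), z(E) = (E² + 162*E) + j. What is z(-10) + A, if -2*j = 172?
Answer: 6676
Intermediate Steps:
j = -86 (j = -½*172 = -86)
z(E) = -86 + E² + 162*E (z(E) = (E² + 162*E) - 86 = -86 + E² + 162*E)
A = 8282 (A = -82*(-101) = 8282)
z(-10) + A = (-86 + (-10)² + 162*(-10)) + 8282 = (-86 + 100 - 1620) + 8282 = -1606 + 8282 = 6676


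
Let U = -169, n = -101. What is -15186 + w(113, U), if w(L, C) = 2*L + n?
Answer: -15061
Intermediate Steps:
w(L, C) = -101 + 2*L (w(L, C) = 2*L - 101 = -101 + 2*L)
-15186 + w(113, U) = -15186 + (-101 + 2*113) = -15186 + (-101 + 226) = -15186 + 125 = -15061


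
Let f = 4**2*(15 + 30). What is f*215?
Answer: 154800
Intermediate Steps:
f = 720 (f = 16*45 = 720)
f*215 = 720*215 = 154800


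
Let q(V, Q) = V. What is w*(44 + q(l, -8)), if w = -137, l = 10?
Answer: -7398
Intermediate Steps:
w*(44 + q(l, -8)) = -137*(44 + 10) = -137*54 = -7398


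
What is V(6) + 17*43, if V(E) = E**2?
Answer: 767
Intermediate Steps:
V(6) + 17*43 = 6**2 + 17*43 = 36 + 731 = 767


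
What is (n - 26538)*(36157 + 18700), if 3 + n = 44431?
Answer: 981391730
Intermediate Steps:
n = 44428 (n = -3 + 44431 = 44428)
(n - 26538)*(36157 + 18700) = (44428 - 26538)*(36157 + 18700) = 17890*54857 = 981391730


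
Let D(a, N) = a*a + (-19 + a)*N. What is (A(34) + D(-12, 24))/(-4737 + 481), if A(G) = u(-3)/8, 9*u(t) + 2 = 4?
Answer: 21599/153216 ≈ 0.14097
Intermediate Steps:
u(t) = 2/9 (u(t) = -2/9 + (⅑)*4 = -2/9 + 4/9 = 2/9)
D(a, N) = a² + N*(-19 + a)
A(G) = 1/36 (A(G) = (2/9)/8 = (2/9)*(⅛) = 1/36)
(A(34) + D(-12, 24))/(-4737 + 481) = (1/36 + ((-12)² - 19*24 + 24*(-12)))/(-4737 + 481) = (1/36 + (144 - 456 - 288))/(-4256) = (1/36 - 600)*(-1/4256) = -21599/36*(-1/4256) = 21599/153216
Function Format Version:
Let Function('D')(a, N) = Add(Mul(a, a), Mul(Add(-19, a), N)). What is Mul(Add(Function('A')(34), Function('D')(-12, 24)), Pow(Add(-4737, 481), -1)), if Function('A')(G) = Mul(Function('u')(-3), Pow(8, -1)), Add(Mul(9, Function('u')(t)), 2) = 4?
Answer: Rational(21599, 153216) ≈ 0.14097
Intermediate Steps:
Function('u')(t) = Rational(2, 9) (Function('u')(t) = Add(Rational(-2, 9), Mul(Rational(1, 9), 4)) = Add(Rational(-2, 9), Rational(4, 9)) = Rational(2, 9))
Function('D')(a, N) = Add(Pow(a, 2), Mul(N, Add(-19, a)))
Function('A')(G) = Rational(1, 36) (Function('A')(G) = Mul(Rational(2, 9), Pow(8, -1)) = Mul(Rational(2, 9), Rational(1, 8)) = Rational(1, 36))
Mul(Add(Function('A')(34), Function('D')(-12, 24)), Pow(Add(-4737, 481), -1)) = Mul(Add(Rational(1, 36), Add(Pow(-12, 2), Mul(-19, 24), Mul(24, -12))), Pow(Add(-4737, 481), -1)) = Mul(Add(Rational(1, 36), Add(144, -456, -288)), Pow(-4256, -1)) = Mul(Add(Rational(1, 36), -600), Rational(-1, 4256)) = Mul(Rational(-21599, 36), Rational(-1, 4256)) = Rational(21599, 153216)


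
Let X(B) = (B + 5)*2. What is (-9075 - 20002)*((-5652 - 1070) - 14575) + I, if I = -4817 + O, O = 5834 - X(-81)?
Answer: 619254038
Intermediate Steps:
X(B) = 10 + 2*B (X(B) = (5 + B)*2 = 10 + 2*B)
O = 5986 (O = 5834 - (10 + 2*(-81)) = 5834 - (10 - 162) = 5834 - 1*(-152) = 5834 + 152 = 5986)
I = 1169 (I = -4817 + 5986 = 1169)
(-9075 - 20002)*((-5652 - 1070) - 14575) + I = (-9075 - 20002)*((-5652 - 1070) - 14575) + 1169 = -29077*(-6722 - 14575) + 1169 = -29077*(-21297) + 1169 = 619252869 + 1169 = 619254038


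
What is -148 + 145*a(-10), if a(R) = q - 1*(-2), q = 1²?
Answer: 287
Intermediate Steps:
q = 1
a(R) = 3 (a(R) = 1 - 1*(-2) = 1 + 2 = 3)
-148 + 145*a(-10) = -148 + 145*3 = -148 + 435 = 287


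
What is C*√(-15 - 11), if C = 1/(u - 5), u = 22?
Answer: I*√26/17 ≈ 0.29994*I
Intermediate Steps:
C = 1/17 (C = 1/(22 - 5) = 1/17 ≈ 0.058824)
C*√(-15 - 11) = √(-15 - 11)/17 = √(-26)/17 = (I*√26)/17 = I*√26/17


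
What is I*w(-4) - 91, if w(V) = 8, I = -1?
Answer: -99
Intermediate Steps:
I*w(-4) - 91 = -1*8 - 91 = -8 - 91 = -99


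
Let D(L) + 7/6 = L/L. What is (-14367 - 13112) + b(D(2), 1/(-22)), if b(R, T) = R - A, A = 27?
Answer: -165037/6 ≈ -27506.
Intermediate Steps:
D(L) = -⅙ (D(L) = -7/6 + L/L = -7/6 + 1 = -⅙)
b(R, T) = -27 + R (b(R, T) = R - 1*27 = R - 27 = -27 + R)
(-14367 - 13112) + b(D(2), 1/(-22)) = (-14367 - 13112) + (-27 - ⅙) = -27479 - 163/6 = -165037/6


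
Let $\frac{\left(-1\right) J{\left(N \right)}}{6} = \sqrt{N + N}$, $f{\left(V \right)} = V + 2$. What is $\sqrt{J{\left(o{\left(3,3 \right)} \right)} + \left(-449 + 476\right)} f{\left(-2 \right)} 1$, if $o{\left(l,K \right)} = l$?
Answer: $0$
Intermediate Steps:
$f{\left(V \right)} = 2 + V$
$J{\left(N \right)} = - 6 \sqrt{2} \sqrt{N}$ ($J{\left(N \right)} = - 6 \sqrt{N + N} = - 6 \sqrt{2 N} = - 6 \sqrt{2} \sqrt{N}$)
$\sqrt{J{\left(o{\left(3,3 \right)} \right)} + \left(-449 + 476\right)} f{\left(-2 \right)} 1 = \sqrt{- 6 \sqrt{2} \sqrt{3} + \left(-449 + 476\right)} \left(2 - 2\right) 1 = \sqrt{- 6 \sqrt{6} + 27} \cdot 0 \cdot 1 = \sqrt{27 - 6 \sqrt{6}} \cdot 0 = 0$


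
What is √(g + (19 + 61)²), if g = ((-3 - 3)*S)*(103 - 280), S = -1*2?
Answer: 2*√1069 ≈ 65.391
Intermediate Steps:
S = -2
g = -2124 (g = ((-3 - 3)*(-2))*(103 - 280) = -6*(-2)*(-177) = 12*(-177) = -2124)
√(g + (19 + 61)²) = √(-2124 + (19 + 61)²) = √(-2124 + 80²) = √(-2124 + 6400) = √4276 = 2*√1069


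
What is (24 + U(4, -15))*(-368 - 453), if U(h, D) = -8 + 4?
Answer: -16420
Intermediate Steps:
U(h, D) = -4
(24 + U(4, -15))*(-368 - 453) = (24 - 4)*(-368 - 453) = 20*(-821) = -16420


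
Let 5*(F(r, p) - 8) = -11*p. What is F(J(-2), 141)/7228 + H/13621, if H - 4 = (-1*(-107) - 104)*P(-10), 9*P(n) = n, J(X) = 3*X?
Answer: -61671713/1476788820 ≈ -0.041761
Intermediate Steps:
P(n) = n/9
F(r, p) = 8 - 11*p/5 (F(r, p) = 8 + (-11*p)/5 = 8 - 11*p/5)
H = 2/3 (H = 4 + (-1*(-107) - 104)*((1/9)*(-10)) = 4 + (107 - 104)*(-10/9) = 4 + 3*(-10/9) = 4 - 10/3 = 2/3 ≈ 0.66667)
F(J(-2), 141)/7228 + H/13621 = (8 - 11/5*141)/7228 + (2/3)/13621 = (8 - 1551/5)*(1/7228) + (2/3)*(1/13621) = -1511/5*1/7228 + 2/40863 = -1511/36140 + 2/40863 = -61671713/1476788820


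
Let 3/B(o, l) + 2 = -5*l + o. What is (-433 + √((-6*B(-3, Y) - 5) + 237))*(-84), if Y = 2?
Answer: 36372 - 84*√5830/5 ≈ 35089.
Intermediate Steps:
B(o, l) = 3/(-2 + o - 5*l) (B(o, l) = 3/(-2 + (-5*l + o)) = 3/(-2 + (o - 5*l)) = 3/(-2 + o - 5*l))
(-433 + √((-6*B(-3, Y) - 5) + 237))*(-84) = (-433 + √((-(-18)/(2 - 1*(-3) + 5*2) - 5) + 237))*(-84) = (-433 + √((-(-18)/(2 + 3 + 10) - 5) + 237))*(-84) = (-433 + √((-(-18)/15 - 5) + 237))*(-84) = (-433 + √((-6*(-⅕) - 5) + 237))*(-84) = (-433 + √((6/5 - 5) + 237))*(-84) = (-433 + √(-19/5 + 237))*(-84) = (-433 + √(1166/5))*(-84) = (-433 + √5830/5)*(-84) = 36372 - 84*√5830/5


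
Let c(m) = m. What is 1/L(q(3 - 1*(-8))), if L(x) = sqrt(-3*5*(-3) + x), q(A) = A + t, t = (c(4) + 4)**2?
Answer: sqrt(30)/60 ≈ 0.091287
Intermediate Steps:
t = 64 (t = (4 + 4)**2 = 8**2 = 64)
q(A) = 64 + A (q(A) = A + 64 = 64 + A)
L(x) = sqrt(45 + x) (L(x) = sqrt(-15*(-3) + x) = sqrt(45 + x))
1/L(q(3 - 1*(-8))) = 1/(sqrt(45 + (64 + (3 - 1*(-8))))) = 1/(sqrt(45 + (64 + (3 + 8)))) = 1/(sqrt(45 + (64 + 11))) = 1/(sqrt(45 + 75)) = 1/(sqrt(120)) = 1/(2*sqrt(30)) = sqrt(30)/60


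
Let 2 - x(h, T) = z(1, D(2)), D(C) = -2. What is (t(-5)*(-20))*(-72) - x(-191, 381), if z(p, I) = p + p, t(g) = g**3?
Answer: -180000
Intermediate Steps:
z(p, I) = 2*p
x(h, T) = 0 (x(h, T) = 2 - 2 = 0)
(t(-5)*(-20))*(-72) - x(-191, 381) = ((-5)**3*(-20))*(-72) - 1*0 = -125*(-20)*(-72) + 0 = 2500*(-72) + 0 = -180000 + 0 = -180000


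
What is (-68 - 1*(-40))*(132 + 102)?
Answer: -6552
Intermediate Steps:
(-68 - 1*(-40))*(132 + 102) = (-68 + 40)*234 = -28*234 = -6552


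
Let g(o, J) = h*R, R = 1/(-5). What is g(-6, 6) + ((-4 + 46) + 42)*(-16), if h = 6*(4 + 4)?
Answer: -6768/5 ≈ -1353.6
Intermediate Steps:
h = 48 (h = 6*8 = 48)
R = -⅕ ≈ -0.20000
g(o, J) = -48/5 (g(o, J) = 48*(-⅕) = -48/5)
g(-6, 6) + ((-4 + 46) + 42)*(-16) = -48/5 + ((-4 + 46) + 42)*(-16) = -48/5 + (42 + 42)*(-16) = -48/5 + 84*(-16) = -48/5 - 1344 = -6768/5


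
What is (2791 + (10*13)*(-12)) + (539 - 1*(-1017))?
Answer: 2787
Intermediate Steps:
(2791 + (10*13)*(-12)) + (539 - 1*(-1017)) = (2791 + 130*(-12)) + (539 + 1017) = (2791 - 1560) + 1556 = 1231 + 1556 = 2787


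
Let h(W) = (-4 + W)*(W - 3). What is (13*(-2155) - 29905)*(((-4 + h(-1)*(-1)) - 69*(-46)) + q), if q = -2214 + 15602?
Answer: -957880960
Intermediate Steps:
h(W) = (-4 + W)*(-3 + W)
q = 13388
(13*(-2155) - 29905)*(((-4 + h(-1)*(-1)) - 69*(-46)) + q) = (13*(-2155) - 29905)*(((-4 + (12 + (-1)**2 - 7*(-1))*(-1)) - 69*(-46)) + 13388) = (-28015 - 29905)*(((-4 + (12 + 1 + 7)*(-1)) + 3174) + 13388) = -57920*(((-4 + 20*(-1)) + 3174) + 13388) = -57920*(((-4 - 20) + 3174) + 13388) = -57920*((-24 + 3174) + 13388) = -57920*(3150 + 13388) = -57920*16538 = -957880960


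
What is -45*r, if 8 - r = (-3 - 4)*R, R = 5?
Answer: -1935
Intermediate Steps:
r = 43 (r = 8 - (-3 - 4)*5 = 8 - (-7)*5 = 8 - 1*(-35) = 8 + 35 = 43)
-45*r = -45*43 = -1935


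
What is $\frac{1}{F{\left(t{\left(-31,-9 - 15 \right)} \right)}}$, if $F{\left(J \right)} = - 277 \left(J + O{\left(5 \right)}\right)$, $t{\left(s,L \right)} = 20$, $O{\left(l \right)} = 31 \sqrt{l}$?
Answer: $\frac{4}{244037} - \frac{31 \sqrt{5}}{1220185} \approx -4.0419 \cdot 10^{-5}$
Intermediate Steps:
$F{\left(J \right)} = - 8587 \sqrt{5} - 277 J$ ($F{\left(J \right)} = - 277 \left(J + 31 \sqrt{5}\right) = - 8587 \sqrt{5} - 277 J$)
$\frac{1}{F{\left(t{\left(-31,-9 - 15 \right)} \right)}} = \frac{1}{- 8587 \sqrt{5} - 5540} = \frac{1}{-5540 - 8587 \sqrt{5}}$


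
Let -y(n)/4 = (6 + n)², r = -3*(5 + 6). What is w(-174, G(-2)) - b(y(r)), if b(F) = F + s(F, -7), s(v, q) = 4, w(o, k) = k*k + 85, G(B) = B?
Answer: 3001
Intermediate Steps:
w(o, k) = 85 + k² (w(o, k) = k² + 85 = 85 + k²)
r = -33 (r = -3*11 = -33)
y(n) = -4*(6 + n)²
b(F) = 4 + F (b(F) = F + 4 = 4 + F)
w(-174, G(-2)) - b(y(r)) = (85 + (-2)²) - (4 - 4*(6 - 33)²) = (85 + 4) - (4 - 4*(-27)²) = 89 - (4 - 4*729) = 89 - (4 - 2916) = 89 - 1*(-2912) = 89 + 2912 = 3001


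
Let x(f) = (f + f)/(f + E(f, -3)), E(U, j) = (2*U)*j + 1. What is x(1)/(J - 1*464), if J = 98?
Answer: 1/732 ≈ 0.0013661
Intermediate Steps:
E(U, j) = 1 + 2*U*j (E(U, j) = 2*U*j + 1 = 1 + 2*U*j)
x(f) = 2*f/(1 - 5*f) (x(f) = (f + f)/(f + (1 + 2*f*(-3))) = (2*f)/(f + (1 - 6*f)) = (2*f)/(1 - 5*f) = 2*f/(1 - 5*f))
x(1)/(J - 1*464) = (2*1/(1 - 5*1))/(98 - 1*464) = (2*1/(1 - 5))/(98 - 464) = (2*1/(-4))/(-366) = (2*1*(-¼))*(-1/366) = -½*(-1/366) = 1/732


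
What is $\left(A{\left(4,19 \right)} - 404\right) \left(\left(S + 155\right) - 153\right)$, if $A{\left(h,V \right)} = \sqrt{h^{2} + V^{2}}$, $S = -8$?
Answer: $2424 - 6 \sqrt{377} \approx 2307.5$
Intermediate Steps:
$A{\left(h,V \right)} = \sqrt{V^{2} + h^{2}}$
$\left(A{\left(4,19 \right)} - 404\right) \left(\left(S + 155\right) - 153\right) = \left(\sqrt{19^{2} + 4^{2}} - 404\right) \left(\left(-8 + 155\right) - 153\right) = \left(\sqrt{361 + 16} - 404\right) \left(147 - 153\right) = \left(\sqrt{377} - 404\right) \left(-6\right) = \left(-404 + \sqrt{377}\right) \left(-6\right) = 2424 - 6 \sqrt{377}$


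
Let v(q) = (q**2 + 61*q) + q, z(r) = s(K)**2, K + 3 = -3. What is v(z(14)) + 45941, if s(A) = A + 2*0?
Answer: 49469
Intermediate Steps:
K = -6 (K = -3 - 3 = -6)
s(A) = A (s(A) = A + 0 = A)
z(r) = 36 (z(r) = (-6)**2 = 36)
v(q) = q**2 + 62*q
v(z(14)) + 45941 = 36*(62 + 36) + 45941 = 36*98 + 45941 = 3528 + 45941 = 49469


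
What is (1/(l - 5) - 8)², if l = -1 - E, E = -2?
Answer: 1089/16 ≈ 68.063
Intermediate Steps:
l = 1 (l = -1 - 1*(-2) = -1 + 2 = 1)
(1/(l - 5) - 8)² = (1/(1 - 5) - 8)² = (1/(-4) - 8)² = (-¼ - 8)² = (-33/4)² = 1089/16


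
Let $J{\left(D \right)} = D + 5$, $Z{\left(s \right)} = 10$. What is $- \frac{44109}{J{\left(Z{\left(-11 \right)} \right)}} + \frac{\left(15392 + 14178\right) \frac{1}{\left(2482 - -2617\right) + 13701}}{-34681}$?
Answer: $- \frac{38345589265}{13040056} \approx -2940.6$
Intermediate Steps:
$J{\left(D \right)} = 5 + D$
$- \frac{44109}{J{\left(Z{\left(-11 \right)} \right)}} + \frac{\left(15392 + 14178\right) \frac{1}{\left(2482 - -2617\right) + 13701}}{-34681} = - \frac{44109}{5 + 10} + \frac{\left(15392 + 14178\right) \frac{1}{\left(2482 - -2617\right) + 13701}}{-34681} = - \frac{44109}{15} + \frac{29570}{\left(2482 + 2617\right) + 13701} \left(- \frac{1}{34681}\right) = \left(-44109\right) \frac{1}{15} + \frac{29570}{5099 + 13701} \left(- \frac{1}{34681}\right) = - \frac{14703}{5} + \frac{29570}{18800} \left(- \frac{1}{34681}\right) = - \frac{14703}{5} + 29570 \cdot \frac{1}{18800} \left(- \frac{1}{34681}\right) = - \frac{14703}{5} + \frac{2957}{1880} \left(- \frac{1}{34681}\right) = - \frac{14703}{5} - \frac{2957}{65200280} = - \frac{38345589265}{13040056}$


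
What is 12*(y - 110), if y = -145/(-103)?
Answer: -134220/103 ≈ -1303.1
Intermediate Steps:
y = 145/103 (y = -145*(-1/103) = 145/103 ≈ 1.4078)
12*(y - 110) = 12*(145/103 - 110) = 12*(-11185/103) = -134220/103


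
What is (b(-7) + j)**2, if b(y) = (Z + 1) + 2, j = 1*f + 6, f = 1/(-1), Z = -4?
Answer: 16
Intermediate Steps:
f = -1
j = 5 (j = 1*(-1) + 6 = -1 + 6 = 5)
b(y) = -1 (b(y) = (-4 + 1) + 2 = -3 + 2 = -1)
(b(-7) + j)**2 = (-1 + 5)**2 = 4**2 = 16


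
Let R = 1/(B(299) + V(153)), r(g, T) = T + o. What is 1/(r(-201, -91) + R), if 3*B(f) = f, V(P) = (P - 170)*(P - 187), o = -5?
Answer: -2033/195165 ≈ -0.010417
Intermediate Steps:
V(P) = (-187 + P)*(-170 + P) (V(P) = (-170 + P)*(-187 + P) = (-187 + P)*(-170 + P))
B(f) = f/3
r(g, T) = -5 + T (r(g, T) = T - 5 = -5 + T)
R = 3/2033 (R = 1/((1/3)*299 + (31790 + 153**2 - 357*153)) = 1/(299/3 + (31790 + 23409 - 54621)) = 1/(299/3 + 578) = 1/(2033/3) = 3/2033 ≈ 0.0014757)
1/(r(-201, -91) + R) = 1/((-5 - 91) + 3/2033) = 1/(-96 + 3/2033) = 1/(-195165/2033) = -2033/195165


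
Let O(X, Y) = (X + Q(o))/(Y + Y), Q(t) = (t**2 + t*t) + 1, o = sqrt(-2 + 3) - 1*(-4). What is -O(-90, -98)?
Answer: -39/196 ≈ -0.19898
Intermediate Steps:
o = 5 (o = sqrt(1) + 4 = 1 + 4 = 5)
Q(t) = 1 + 2*t**2 (Q(t) = (t**2 + t**2) + 1 = 2*t**2 + 1 = 1 + 2*t**2)
O(X, Y) = (51 + X)/(2*Y) (O(X, Y) = (X + (1 + 2*5**2))/(Y + Y) = (X + (1 + 2*25))/((2*Y)) = (X + (1 + 50))*(1/(2*Y)) = (X + 51)*(1/(2*Y)) = (51 + X)*(1/(2*Y)) = (51 + X)/(2*Y))
-O(-90, -98) = -(51 - 90)/(2*(-98)) = -(-1)*(-39)/(2*98) = -1*39/196 = -39/196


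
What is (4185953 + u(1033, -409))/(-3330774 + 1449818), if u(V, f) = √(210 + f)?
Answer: -4185953/1880956 - I*√199/1880956 ≈ -2.2254 - 7.4998e-6*I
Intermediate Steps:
(4185953 + u(1033, -409))/(-3330774 + 1449818) = (4185953 + √(210 - 409))/(-3330774 + 1449818) = (4185953 + √(-199))/(-1880956) = (4185953 + I*√199)*(-1/1880956) = -4185953/1880956 - I*√199/1880956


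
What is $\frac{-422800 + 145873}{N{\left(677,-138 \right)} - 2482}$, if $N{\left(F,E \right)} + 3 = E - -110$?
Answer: $\frac{39561}{359} \approx 110.2$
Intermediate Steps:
$N{\left(F,E \right)} = 107 + E$ ($N{\left(F,E \right)} = -3 + \left(E - -110\right) = -3 + \left(E + 110\right) = -3 + \left(110 + E\right) = 107 + E$)
$\frac{-422800 + 145873}{N{\left(677,-138 \right)} - 2482} = \frac{-422800 + 145873}{\left(107 - 138\right) - 2482} = - \frac{276927}{-31 - 2482} = - \frac{276927}{-2513} = \left(-276927\right) \left(- \frac{1}{2513}\right) = \frac{39561}{359}$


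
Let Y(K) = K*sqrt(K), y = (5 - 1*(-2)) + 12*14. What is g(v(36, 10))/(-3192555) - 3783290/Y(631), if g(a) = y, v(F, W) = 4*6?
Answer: -35/638511 - 3783290*sqrt(631)/398161 ≈ -238.69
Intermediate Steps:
v(F, W) = 24
y = 175 (y = (5 + 2) + 168 = 7 + 168 = 175)
g(a) = 175
Y(K) = K**(3/2)
g(v(36, 10))/(-3192555) - 3783290/Y(631) = 175/(-3192555) - 3783290*sqrt(631)/398161 = 175*(-1/3192555) - 3783290*sqrt(631)/398161 = -35/638511 - 3783290*sqrt(631)/398161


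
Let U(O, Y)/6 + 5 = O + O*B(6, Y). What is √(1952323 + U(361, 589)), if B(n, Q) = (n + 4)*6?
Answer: √2084419 ≈ 1443.8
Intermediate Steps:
B(n, Q) = 24 + 6*n (B(n, Q) = (4 + n)*6 = 24 + 6*n)
U(O, Y) = -30 + 366*O (U(O, Y) = -30 + 6*(O + O*(24 + 6*6)) = -30 + 6*(O + O*(24 + 36)) = -30 + 6*(O + O*60) = -30 + 6*(O + 60*O) = -30 + 6*(61*O) = -30 + 366*O)
√(1952323 + U(361, 589)) = √(1952323 + (-30 + 366*361)) = √(1952323 + (-30 + 132126)) = √(1952323 + 132096) = √2084419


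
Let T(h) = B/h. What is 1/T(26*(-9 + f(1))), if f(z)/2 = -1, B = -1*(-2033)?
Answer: -286/2033 ≈ -0.14068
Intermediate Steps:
B = 2033
f(z) = -2 (f(z) = 2*(-1) = -2)
T(h) = 2033/h
1/T(26*(-9 + f(1))) = 1/(2033/((26*(-9 - 2)))) = 1/(2033/((26*(-11)))) = 1/(2033/(-286)) = 1/(2033*(-1/286)) = 1/(-2033/286) = -286/2033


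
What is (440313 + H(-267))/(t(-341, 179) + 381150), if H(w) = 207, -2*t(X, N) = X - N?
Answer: 44052/38141 ≈ 1.1550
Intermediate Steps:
t(X, N) = N/2 - X/2 (t(X, N) = -(X - N)/2 = N/2 - X/2)
(440313 + H(-267))/(t(-341, 179) + 381150) = (440313 + 207)/(((1/2)*179 - 1/2*(-341)) + 381150) = 440520/((179/2 + 341/2) + 381150) = 440520/(260 + 381150) = 440520/381410 = 440520*(1/381410) = 44052/38141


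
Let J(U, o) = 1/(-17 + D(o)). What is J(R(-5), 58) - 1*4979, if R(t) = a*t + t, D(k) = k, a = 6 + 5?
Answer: -204138/41 ≈ -4979.0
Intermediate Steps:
a = 11
R(t) = 12*t (R(t) = 11*t + t = 12*t)
J(U, o) = 1/(-17 + o)
J(R(-5), 58) - 1*4979 = 1/(-17 + 58) - 1*4979 = 1/41 - 4979 = -204138/41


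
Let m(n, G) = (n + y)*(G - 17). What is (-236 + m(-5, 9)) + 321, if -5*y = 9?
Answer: 697/5 ≈ 139.40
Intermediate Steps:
y = -9/5 (y = -⅕*9 = -9/5 ≈ -1.8000)
m(n, G) = (-17 + G)*(-9/5 + n) (m(n, G) = (n - 9/5)*(G - 17) = (-9/5 + n)*(-17 + G) = (-17 + G)*(-9/5 + n))
(-236 + m(-5, 9)) + 321 = (-236 + (153/5 - 17*(-5) - 9/5*9 + 9*(-5))) + 321 = (-236 + (153/5 + 85 - 81/5 - 45)) + 321 = (-236 + 272/5) + 321 = -908/5 + 321 = 697/5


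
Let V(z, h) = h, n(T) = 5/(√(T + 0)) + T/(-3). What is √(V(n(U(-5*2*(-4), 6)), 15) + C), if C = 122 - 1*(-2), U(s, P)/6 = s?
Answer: √139 ≈ 11.790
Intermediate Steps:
U(s, P) = 6*s
n(T) = 5/√T - T/3 (n(T) = 5/(√T) + T*(-⅓) = 5/√T - T/3)
C = 124 (C = 122 + 2 = 124)
√(V(n(U(-5*2*(-4), 6)), 15) + C) = √(15 + 124) = √139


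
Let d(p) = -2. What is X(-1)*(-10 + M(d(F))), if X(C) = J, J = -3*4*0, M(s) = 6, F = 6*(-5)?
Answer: 0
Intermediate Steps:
F = -30
J = 0 (J = -12*0 = 0)
X(C) = 0
X(-1)*(-10 + M(d(F))) = 0*(-10 + 6) = 0*(-4) = 0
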